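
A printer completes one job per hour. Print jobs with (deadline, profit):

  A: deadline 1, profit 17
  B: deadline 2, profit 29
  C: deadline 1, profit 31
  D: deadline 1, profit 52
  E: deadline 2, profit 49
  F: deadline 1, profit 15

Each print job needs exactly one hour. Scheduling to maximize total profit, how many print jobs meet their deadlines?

2

Profit order: D=52 E=49 C=31 B=29 A=17 F=15
Assign: D→slot 1, E→slot 2, C skipped, B skipped, A skipped, F skipped.
Slots: [1:D] [2:E]
2 of 6 scheduled.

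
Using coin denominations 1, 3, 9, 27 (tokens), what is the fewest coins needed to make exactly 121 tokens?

121 = 4×27 + 1×9 + 1×3 + 1×1
Total coins = 4 + 1 + 1 + 1 = 7

7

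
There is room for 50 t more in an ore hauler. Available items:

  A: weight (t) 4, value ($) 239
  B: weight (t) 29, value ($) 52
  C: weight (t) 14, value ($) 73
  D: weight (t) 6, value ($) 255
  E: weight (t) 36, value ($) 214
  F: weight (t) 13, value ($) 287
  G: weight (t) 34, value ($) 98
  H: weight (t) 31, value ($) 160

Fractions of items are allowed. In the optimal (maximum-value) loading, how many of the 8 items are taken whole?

3

Ratios (sorted): A 59.75, D 42.50, F 22.08, E 5.94, C 5.21, H 5.16, G 2.88, B 1.79
take A (4 @ 239); take D (6 @ 255); take F (13 @ 287); take 27/36 of E → 160.50. Capacity used 50/50.
3 item(s) taken whole; one partial (take 27/36 of E).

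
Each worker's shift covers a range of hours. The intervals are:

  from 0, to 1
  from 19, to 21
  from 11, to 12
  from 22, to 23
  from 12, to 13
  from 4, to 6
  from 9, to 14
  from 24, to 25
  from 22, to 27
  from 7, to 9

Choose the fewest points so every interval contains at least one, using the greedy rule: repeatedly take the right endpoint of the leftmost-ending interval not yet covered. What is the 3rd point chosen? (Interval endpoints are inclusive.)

Process intervals by earliest right end; each time one isn't hit yet, stab at its right endpoint.
By right end: [0,1]  [4,6]  [7,9]  [11,12]  [12,13]  [9,14]  [19,21]  [22,23]  [24,25]  [22,27]
[0,1] uncovered → point at 1; [4,6] uncovered → point at 6; [7,9] uncovered → point at 9; [11,12] uncovered → point at 12; [19,21] uncovered → point at 21; [22,23] uncovered → point at 23; [24,25] uncovered → point at 25.
Points: 1, 6, 9, 12, 21, 23, 25 (7 total).

9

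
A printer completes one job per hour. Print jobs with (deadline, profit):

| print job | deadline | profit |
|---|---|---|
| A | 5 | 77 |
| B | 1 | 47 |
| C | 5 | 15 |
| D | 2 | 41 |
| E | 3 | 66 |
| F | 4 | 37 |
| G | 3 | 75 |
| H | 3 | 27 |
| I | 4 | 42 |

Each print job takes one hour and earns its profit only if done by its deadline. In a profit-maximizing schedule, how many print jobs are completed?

Profit order: A=77 G=75 E=66 B=47 I=42 D=41 F=37 H=27 C=15
Assign: A→slot 5, G→slot 3, E→slot 2, B→slot 1, I→slot 4, D skipped, F skipped, H skipped, C skipped.
Slots: [1:B] [2:E] [3:G] [4:I] [5:A]
5 of 9 scheduled.

5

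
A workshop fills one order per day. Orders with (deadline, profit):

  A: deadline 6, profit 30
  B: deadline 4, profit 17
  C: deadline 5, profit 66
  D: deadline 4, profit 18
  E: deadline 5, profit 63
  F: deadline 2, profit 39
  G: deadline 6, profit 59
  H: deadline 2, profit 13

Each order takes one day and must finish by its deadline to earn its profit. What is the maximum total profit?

Take jobs in profit order; each goes to the latest open slot no later than its deadline.
By profit: C(d5,66), E(d5,63), G(d6,59), F(d2,39), A(d6,30), D(d4,18), B(d4,17), H(d2,13)
C→slot 5; E→slot 4; G→slot 6; F→slot 2; A→slot 3; D→slot 1; B skipped; H skipped.
Profit = 18 + 39 + 30 + 63 + 66 + 59 = 275

275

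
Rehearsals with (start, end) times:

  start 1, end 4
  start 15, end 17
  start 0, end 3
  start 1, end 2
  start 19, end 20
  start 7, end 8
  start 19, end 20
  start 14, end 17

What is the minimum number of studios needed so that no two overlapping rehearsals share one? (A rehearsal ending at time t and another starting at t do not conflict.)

The answer is the maximum number of intervals overlapping at any instant.
Events (time:±→running): 0:+→1 1:+→2 1:+→3 … peak 3.

3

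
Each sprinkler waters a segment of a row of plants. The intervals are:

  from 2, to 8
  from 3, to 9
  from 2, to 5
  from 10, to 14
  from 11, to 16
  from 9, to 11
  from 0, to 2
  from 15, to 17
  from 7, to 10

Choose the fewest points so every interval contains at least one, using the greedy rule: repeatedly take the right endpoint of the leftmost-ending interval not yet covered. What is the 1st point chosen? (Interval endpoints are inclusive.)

2

Process intervals by earliest right end; each time one isn't hit yet, stab at its right endpoint.
Sorted: [0,2] [2,5] [2,8] [3,9] [7,10] [9,11] [10,14] [11,16] [15,17]
{[0,2],[2,5],[2,8]} hit by 2; {[3,9],[7,10],[9,11]} hit by 9; {[10,14],[11,16]} hit by 14; {[15,17]} hit by 17.
Points: 2, 9, 14, 17 (4 total).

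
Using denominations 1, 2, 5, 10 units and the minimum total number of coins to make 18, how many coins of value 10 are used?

Greedy: take as many of the largest coin as possible, then repeat with the remainder.
18 − 1×10→8 − 1×5→3 − 1×2→1 − 1×1→0
Count of 10: 1

1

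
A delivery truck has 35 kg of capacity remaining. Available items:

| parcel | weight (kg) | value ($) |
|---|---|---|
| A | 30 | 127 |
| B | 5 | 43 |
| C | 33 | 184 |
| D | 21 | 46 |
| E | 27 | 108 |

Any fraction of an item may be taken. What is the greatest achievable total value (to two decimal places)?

210.27

Greedy by value/weight ratio, highest first.
Order: B (43/5=8.60) > C (184/33=5.58) > A (127/30=4.23) > E (108/27=4.00) > D (46/21=2.19)
Fill: take B (5 @ 43) → take 30/33 of C → 167.27; 35/35 used.
Total value = 210.27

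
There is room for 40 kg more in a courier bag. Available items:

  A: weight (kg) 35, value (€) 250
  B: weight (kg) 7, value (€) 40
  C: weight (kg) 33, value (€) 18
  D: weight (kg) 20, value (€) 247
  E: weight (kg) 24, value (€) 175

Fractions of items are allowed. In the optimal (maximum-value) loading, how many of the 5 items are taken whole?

Order: D (247/20=12.35) > E (175/24=7.29) > A (250/35=7.14) > B (40/7=5.71) > C (18/33=0.55)
Fill: take D (20 @ 247) → take 20/24 of E → 145.83; 40/40 used.
1 item(s) taken whole; one partial (take 20/24 of E).

1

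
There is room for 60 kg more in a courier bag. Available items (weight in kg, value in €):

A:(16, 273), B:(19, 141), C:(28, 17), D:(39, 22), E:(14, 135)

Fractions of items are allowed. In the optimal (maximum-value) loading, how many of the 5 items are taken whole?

Sort by value per unit weight and fill in that order.
Ratios (sorted): A 17.06, E 9.64, B 7.42, C 0.61, D 0.56
take A (16 @ 273); take E (14 @ 135); take B (19 @ 141); take 11/28 of C → 6.68. Capacity used 60/60.
3 item(s) taken whole; one partial (take 11/28 of C).

3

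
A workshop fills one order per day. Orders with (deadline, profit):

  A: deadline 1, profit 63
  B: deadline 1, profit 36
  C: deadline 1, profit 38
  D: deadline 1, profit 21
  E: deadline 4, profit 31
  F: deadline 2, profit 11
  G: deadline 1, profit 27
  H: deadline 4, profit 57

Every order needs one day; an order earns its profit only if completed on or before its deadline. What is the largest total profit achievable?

Take jobs in profit order; each goes to the latest open slot no later than its deadline.
Profit order: A=63 H=57 C=38 B=36 E=31 G=27 D=21 F=11
Assign: A→slot 1, H→slot 4, C skipped, B skipped, E→slot 3, G skipped, D skipped, F→slot 2.
Slots: [1:A] [2:F] [3:E] [4:H]
Profit = 63 + 11 + 31 + 57 = 162

162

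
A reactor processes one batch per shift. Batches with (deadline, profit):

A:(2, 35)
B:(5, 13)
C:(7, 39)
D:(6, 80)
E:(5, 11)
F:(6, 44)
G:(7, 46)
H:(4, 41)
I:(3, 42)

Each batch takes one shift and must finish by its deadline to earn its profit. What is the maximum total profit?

327

Profit order: D=80 G=46 F=44 I=42 H=41 C=39 A=35 B=13 E=11
Assign: D→slot 6, G→slot 7, F→slot 5, I→slot 3, H→slot 4, C→slot 2, A→slot 1, B skipped, E skipped.
Slots: [1:A] [2:C] [3:I] [4:H] [5:F] [6:D] [7:G]
Profit = 35 + 39 + 42 + 41 + 44 + 80 + 46 = 327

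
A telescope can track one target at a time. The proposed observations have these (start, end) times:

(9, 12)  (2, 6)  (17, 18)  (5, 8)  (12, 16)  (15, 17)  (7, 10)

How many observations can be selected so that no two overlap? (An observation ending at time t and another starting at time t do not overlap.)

Greedy by earliest finish: after sorting by end time, pick each interval compatible with the last pick.
By end time: (2,6), (5,8), (7,10), (9,12), (12,16), (15,17), (17,18).
Pick (2,6); next start ≥ 6 → (7,10); next start ≥ 10 → (12,16); next start ≥ 16 → (17,18).
Selected 4 observations.

4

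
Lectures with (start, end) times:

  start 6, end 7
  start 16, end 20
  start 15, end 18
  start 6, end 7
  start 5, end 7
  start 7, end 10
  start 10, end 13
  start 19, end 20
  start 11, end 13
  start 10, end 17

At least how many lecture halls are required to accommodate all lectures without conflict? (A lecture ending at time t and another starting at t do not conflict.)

Count concurrent intervals with a sweep; the peak is the room count.
starts: [5, 6, 6, 7, 10, 10, 11, 15, 16, 19]
ends:   [7, 7, 7, 10, 13, 13, 17, 18, 20, 20]
s5→1 s6→2 s6→3  — peak 3.

3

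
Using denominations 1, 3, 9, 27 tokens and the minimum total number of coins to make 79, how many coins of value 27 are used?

2

79 = 2×27 + 2×9 + 2×3 + 1×1
Count of 27: 2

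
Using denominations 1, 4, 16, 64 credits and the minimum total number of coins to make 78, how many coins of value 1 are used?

2

Use the largest denomination that fits, subtract, and repeat.
78 − 1×64→14 − 3×4→2 − 2×1→0
Count of 1: 2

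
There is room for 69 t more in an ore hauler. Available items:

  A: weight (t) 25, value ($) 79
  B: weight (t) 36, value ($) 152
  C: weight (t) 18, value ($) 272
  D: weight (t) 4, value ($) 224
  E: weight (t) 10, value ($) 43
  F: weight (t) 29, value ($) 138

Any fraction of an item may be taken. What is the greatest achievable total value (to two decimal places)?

710.78

Sort by value per unit weight and fill in that order.
Order: D (224/4=56.00) > C (272/18=15.11) > F (138/29=4.76) > E (43/10=4.30) > B (152/36=4.22) > A (79/25=3.16)
Fill: take D (4 @ 224) → take C (18 @ 272) → take F (29 @ 138) → take E (10 @ 43) → take 8/36 of B → 33.78; 69/69 used.
Total value = 710.78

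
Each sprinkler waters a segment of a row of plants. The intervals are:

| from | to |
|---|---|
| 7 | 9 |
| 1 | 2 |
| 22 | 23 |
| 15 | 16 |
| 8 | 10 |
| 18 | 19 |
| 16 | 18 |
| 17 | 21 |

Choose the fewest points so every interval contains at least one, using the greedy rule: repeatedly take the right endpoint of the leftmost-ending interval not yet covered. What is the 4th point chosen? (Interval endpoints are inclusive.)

19

Process intervals by earliest right end; each time one isn't hit yet, stab at its right endpoint.
By right end: [1,2]  [7,9]  [8,10]  [15,16]  [16,18]  [18,19]  [17,21]  [22,23]
[1,2] uncovered → point at 2; [7,9] uncovered → point at 9; [15,16] uncovered → point at 16; [18,19] uncovered → point at 19; [22,23] uncovered → point at 23.
Points: 2, 9, 16, 19, 23 (5 total).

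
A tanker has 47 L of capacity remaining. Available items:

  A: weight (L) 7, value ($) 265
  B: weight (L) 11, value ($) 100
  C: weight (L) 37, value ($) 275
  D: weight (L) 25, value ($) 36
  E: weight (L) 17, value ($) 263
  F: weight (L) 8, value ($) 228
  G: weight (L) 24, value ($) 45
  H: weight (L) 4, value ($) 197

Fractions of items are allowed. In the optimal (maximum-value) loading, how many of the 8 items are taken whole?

5

Order: H (197/4=49.25) > A (265/7=37.86) > F (228/8=28.50) > E (263/17=15.47) > B (100/11=9.09) > C (275/37=7.43) > G (45/24=1.88) > D (36/25=1.44)
Fill: take H (4 @ 197) → take A (7 @ 265) → take F (8 @ 228) → take E (17 @ 263) → take B (11 @ 100); 47/47 used.
5 item(s) taken whole.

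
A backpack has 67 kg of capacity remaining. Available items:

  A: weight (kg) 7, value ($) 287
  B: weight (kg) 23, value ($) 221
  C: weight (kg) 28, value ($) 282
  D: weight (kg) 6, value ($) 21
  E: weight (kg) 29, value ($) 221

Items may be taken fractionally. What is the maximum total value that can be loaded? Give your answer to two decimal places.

858.59

Sort by value per unit weight and fill in that order.
Ratios (sorted): A 41.00, C 10.07, B 9.61, E 7.62, D 3.50
take A (7 @ 287); take C (28 @ 282); take B (23 @ 221); take 9/29 of E → 68.59. Capacity used 67/67.
Total value = 858.59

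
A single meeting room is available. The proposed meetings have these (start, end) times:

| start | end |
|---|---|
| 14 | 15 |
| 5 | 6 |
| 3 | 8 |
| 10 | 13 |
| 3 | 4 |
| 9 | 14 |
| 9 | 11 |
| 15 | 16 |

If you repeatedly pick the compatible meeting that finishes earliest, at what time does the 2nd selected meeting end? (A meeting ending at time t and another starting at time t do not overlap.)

By end time: (3,4), (5,6), (3,8), (9,11), (10,13), (9,14), (14,15), (15,16).
Pick (3,4); next start ≥ 4 → (5,6); next start ≥ 6 → (9,11); next start ≥ 11 → (14,15); next start ≥ 15 → (15,16).
Selected: (3,4) (5,6) (9,11) (14,15) (15,16)

6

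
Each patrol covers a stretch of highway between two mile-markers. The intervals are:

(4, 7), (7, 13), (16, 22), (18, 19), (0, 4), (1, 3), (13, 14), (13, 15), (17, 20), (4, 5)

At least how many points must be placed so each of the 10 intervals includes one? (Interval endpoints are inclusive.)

4

Sort by right endpoint; whenever an interval is uncovered, place a point at its right end.
By right end: [1,3]  [0,4]  [4,5]  [4,7]  [7,13]  [13,14]  [13,15]  [18,19]  [17,20]  [16,22]
[1,3] uncovered → point at 3; [4,5] uncovered → point at 5; [7,13] uncovered → point at 13; [18,19] uncovered → point at 19.
Points: 3, 5, 13, 19 (4 total).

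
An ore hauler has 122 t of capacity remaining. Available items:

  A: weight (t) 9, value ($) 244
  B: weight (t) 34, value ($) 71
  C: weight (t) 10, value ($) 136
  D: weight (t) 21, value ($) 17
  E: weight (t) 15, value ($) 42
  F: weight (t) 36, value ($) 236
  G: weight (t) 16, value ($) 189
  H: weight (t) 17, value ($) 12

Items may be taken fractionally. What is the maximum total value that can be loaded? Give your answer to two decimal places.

Sort by value per unit weight and fill in that order.
Ratios (sorted): A 27.11, C 13.60, G 11.81, F 6.56, E 2.80, B 2.09, D 0.81, H 0.71
take A (9 @ 244); take C (10 @ 136); take G (16 @ 189); take F (36 @ 236); take E (15 @ 42); take B (34 @ 71); take 2/21 of D → 1.62. Capacity used 122/122.
Total value = 919.62

919.62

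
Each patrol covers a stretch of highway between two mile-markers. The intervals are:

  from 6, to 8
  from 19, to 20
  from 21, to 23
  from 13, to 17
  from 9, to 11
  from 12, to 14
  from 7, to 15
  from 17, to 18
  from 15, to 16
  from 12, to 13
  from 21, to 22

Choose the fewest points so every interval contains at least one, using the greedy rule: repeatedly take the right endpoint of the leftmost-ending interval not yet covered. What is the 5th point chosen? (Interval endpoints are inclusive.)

Sort by right endpoint; whenever an interval is uncovered, place a point at its right end.
By right end: [6,8]  [9,11]  [12,13]  [12,14]  [7,15]  [15,16]  [13,17]  [17,18]  [19,20]  [21,22]  [21,23]
[6,8] uncovered → point at 8; [9,11] uncovered → point at 11; [12,13] uncovered → point at 13; [15,16] uncovered → point at 16; [17,18] uncovered → point at 18; [19,20] uncovered → point at 20; [21,22] uncovered → point at 22.
Points: 8, 11, 13, 16, 18, 20, 22 (7 total).

18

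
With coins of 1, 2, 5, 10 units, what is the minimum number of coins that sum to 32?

32 = 3×10 + 1×2
Total coins = 3 + 1 = 4

4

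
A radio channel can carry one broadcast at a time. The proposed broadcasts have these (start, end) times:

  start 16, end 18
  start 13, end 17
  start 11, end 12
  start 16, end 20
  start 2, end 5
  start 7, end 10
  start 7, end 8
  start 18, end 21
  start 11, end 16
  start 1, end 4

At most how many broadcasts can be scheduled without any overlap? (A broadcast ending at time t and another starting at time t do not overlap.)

Greedy by earliest finish: after sorting by end time, pick each interval compatible with the last pick.
Sorted by end: (1,4)  (2,5)  (7,8)  (7,10)  (11,12)  (11,16)  (13,17)  (16,18)  (16,20)  (18,21)
take (1,4); skip (2,5); take (7,8); take (11,12); take (13,17); skip (16,18); take (18,21).
Selected 5 broadcasts.

5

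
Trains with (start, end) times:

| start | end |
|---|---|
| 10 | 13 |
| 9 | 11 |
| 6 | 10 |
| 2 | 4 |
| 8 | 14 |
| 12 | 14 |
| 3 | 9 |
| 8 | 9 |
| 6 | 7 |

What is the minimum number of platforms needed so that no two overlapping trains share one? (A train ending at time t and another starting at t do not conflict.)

4

Count concurrent intervals with a sweep; the peak is the room count.
starts: [2, 3, 6, 6, 8, 8, 9, 10, 12]
ends:   [4, 7, 9, 9, 10, 11, 13, 14, 14]
s2→1 s3→2 e4→1 s6→2 s6→3 e7→2 s8→3 s8→4  — peak 4.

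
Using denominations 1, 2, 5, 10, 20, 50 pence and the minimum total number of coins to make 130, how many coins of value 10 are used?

1

Greedy: take as many of the largest coin as possible, then repeat with the remainder.
130 − 2×50→30 − 1×20→10 − 1×10→0
Count of 10: 1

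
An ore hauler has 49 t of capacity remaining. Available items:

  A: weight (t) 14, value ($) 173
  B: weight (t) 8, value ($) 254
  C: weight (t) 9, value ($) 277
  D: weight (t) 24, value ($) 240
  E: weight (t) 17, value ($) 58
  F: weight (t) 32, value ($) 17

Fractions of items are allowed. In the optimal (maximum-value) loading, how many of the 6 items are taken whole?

Order: B (254/8=31.75) > C (277/9=30.78) > A (173/14=12.36) > D (240/24=10.00) > E (58/17=3.41) > F (17/32=0.53)
Fill: take B (8 @ 254) → take C (9 @ 277) → take A (14 @ 173) → take 18/24 of D → 180.00; 49/49 used.
3 item(s) taken whole; one partial (take 18/24 of D).

3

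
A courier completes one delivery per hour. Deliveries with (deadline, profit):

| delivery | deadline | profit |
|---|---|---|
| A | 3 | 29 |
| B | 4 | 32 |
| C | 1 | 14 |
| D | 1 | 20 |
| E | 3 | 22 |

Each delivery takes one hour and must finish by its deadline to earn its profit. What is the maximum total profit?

103

Take jobs in profit order; each goes to the latest open slot no later than its deadline.
Profit order: B=32 A=29 E=22 D=20 C=14
Assign: B→slot 4, A→slot 3, E→slot 2, D→slot 1, C skipped.
Slots: [1:D] [2:E] [3:A] [4:B]
Profit = 20 + 22 + 29 + 32 = 103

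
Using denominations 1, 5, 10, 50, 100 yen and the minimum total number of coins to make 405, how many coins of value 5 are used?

1

Greedy: take as many of the largest coin as possible, then repeat with the remainder.
405 = 4×100 + 1×5
Count of 5: 1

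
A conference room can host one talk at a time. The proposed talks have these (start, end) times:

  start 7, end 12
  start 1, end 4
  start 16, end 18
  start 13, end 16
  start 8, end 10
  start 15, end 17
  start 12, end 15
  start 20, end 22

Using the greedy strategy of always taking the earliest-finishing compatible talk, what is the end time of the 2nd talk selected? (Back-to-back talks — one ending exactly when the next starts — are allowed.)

Sorted by end: (1,4)  (8,10)  (7,12)  (12,15)  (13,16)  (15,17)  (16,18)  (20,22)
take (1,4); take (8,10); take (12,15); take (15,17); skip (16,18); take (20,22).
Selected: (1,4) (8,10) (12,15) (15,17) (20,22)

10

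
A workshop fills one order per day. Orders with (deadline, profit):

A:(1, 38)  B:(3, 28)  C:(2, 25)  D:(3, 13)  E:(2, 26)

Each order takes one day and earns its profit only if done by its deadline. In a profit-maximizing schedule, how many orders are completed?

3

Take jobs in profit order; each goes to the latest open slot no later than its deadline.
Profit order: A=38 B=28 E=26 C=25 D=13
Assign: A→slot 1, B→slot 3, E→slot 2, C skipped, D skipped.
Slots: [1:A] [2:E] [3:B]
3 of 5 scheduled.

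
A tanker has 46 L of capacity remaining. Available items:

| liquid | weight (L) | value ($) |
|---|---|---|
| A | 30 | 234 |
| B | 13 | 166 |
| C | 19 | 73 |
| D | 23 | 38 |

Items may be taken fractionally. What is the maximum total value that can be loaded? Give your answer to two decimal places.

Greedy by value/weight ratio, highest first.
Order: B (166/13=12.77) > A (234/30=7.80) > C (73/19=3.84) > D (38/23=1.65)
Fill: take B (13 @ 166) → take A (30 @ 234) → take 3/19 of C → 11.53; 46/46 used.
Total value = 411.53

411.53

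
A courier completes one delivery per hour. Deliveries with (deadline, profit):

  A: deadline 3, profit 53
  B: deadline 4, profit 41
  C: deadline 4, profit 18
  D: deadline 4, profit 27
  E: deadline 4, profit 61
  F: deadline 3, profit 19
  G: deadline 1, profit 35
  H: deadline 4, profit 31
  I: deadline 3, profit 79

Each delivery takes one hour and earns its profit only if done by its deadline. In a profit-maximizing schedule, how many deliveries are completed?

4

Take jobs in profit order; each goes to the latest open slot no later than its deadline.
By profit: I(d3,79), E(d4,61), A(d3,53), B(d4,41), G(d1,35), H(d4,31), D(d4,27), F(d3,19), C(d4,18)
I→slot 3; E→slot 4; A→slot 2; B→slot 1; G skipped; H skipped; D skipped; F skipped; C skipped.
4 of 9 scheduled.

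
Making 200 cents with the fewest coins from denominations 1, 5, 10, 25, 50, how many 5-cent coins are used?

0

Use the largest denomination that fits, subtract, and repeat.
200 − 4×50→0
Count of 5: 0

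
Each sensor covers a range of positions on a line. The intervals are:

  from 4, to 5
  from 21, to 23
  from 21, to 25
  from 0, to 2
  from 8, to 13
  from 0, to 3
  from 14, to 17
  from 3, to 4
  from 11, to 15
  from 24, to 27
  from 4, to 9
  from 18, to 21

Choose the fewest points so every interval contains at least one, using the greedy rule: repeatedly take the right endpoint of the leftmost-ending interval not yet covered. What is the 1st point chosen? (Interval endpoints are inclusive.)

2

Sort by right endpoint; whenever an interval is uncovered, place a point at its right end.
Sorted: [0,2] [0,3] [3,4] [4,5] [4,9] [8,13] [11,15] [14,17] [18,21] [21,23] [21,25] [24,27]
{[0,2],[0,3]} hit by 2; {[3,4],[4,5],[4,9]} hit by 4; {[8,13],[11,15]} hit by 13; {[14,17]} hit by 17; {[18,21],[21,23],[21,25]} hit by 21; {[24,27]} hit by 27.
Points: 2, 4, 13, 17, 21, 27 (6 total).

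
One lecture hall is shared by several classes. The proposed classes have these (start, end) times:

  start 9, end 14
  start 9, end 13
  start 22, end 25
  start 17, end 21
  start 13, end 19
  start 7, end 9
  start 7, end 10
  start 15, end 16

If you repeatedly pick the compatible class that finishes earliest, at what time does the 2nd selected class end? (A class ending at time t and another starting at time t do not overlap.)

13

By end time: (7,9), (7,10), (9,13), (9,14), (15,16), (13,19), (17,21), (22,25).
Pick (7,9); next start ≥ 9 → (9,13); next start ≥ 13 → (15,16); next start ≥ 16 → (17,21); next start ≥ 21 → (22,25).
Selected: (7,9) (9,13) (15,16) (17,21) (22,25)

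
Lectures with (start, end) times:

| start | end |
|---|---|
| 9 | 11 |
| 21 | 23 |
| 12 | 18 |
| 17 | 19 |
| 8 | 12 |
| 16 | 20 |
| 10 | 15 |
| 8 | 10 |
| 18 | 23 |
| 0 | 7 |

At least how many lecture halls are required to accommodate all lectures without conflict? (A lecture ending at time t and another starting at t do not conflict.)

starts: [0, 8, 8, 9, 10, 12, 16, 17, 18, 21]
ends:   [7, 10, 11, 12, 15, 18, 19, 20, 23, 23]
s0→1 e7→0 s8→1 s8→2 s9→3  — peak 3.

3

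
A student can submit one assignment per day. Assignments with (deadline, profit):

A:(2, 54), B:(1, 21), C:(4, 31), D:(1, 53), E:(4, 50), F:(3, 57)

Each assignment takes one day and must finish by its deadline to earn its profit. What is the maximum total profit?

214

Sort by profit descending; place each in the latest free slot ≤ its deadline.
Profit order: F=57 A=54 D=53 E=50 C=31 B=21
Assign: F→slot 3, A→slot 2, D→slot 1, E→slot 4, C skipped, B skipped.
Slots: [1:D] [2:A] [3:F] [4:E]
Profit = 53 + 54 + 57 + 50 = 214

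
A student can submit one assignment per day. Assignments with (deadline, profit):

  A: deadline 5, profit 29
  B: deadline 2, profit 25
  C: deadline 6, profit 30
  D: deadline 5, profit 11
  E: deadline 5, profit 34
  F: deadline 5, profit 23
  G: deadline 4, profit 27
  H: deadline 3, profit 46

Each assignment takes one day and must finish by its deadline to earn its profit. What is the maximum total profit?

191

Profit order: H=46 E=34 C=30 A=29 G=27 B=25 F=23 D=11
Assign: H→slot 3, E→slot 5, C→slot 6, A→slot 4, G→slot 2, B→slot 1, F skipped, D skipped.
Slots: [1:B] [2:G] [3:H] [4:A] [5:E] [6:C]
Profit = 25 + 27 + 46 + 29 + 34 + 30 = 191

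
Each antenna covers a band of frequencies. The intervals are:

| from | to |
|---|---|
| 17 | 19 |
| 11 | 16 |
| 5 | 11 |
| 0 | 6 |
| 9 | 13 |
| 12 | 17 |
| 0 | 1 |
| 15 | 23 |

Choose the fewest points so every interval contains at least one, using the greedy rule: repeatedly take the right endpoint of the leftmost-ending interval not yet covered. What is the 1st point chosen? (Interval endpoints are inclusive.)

1

Sorted: [0,1] [0,6] [5,11] [9,13] [11,16] [12,17] [17,19] [15,23]
{[0,1],[0,6]} hit by 1; {[5,11],[9,13],[11,16]} hit by 11; {[12,17],[17,19],[15,23]} hit by 17.
Points: 1, 11, 17 (3 total).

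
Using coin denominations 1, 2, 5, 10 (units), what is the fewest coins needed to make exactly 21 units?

Use the largest denomination that fits, subtract, and repeat.
21 = 2×10 + 1×1
Total coins = 2 + 1 = 3

3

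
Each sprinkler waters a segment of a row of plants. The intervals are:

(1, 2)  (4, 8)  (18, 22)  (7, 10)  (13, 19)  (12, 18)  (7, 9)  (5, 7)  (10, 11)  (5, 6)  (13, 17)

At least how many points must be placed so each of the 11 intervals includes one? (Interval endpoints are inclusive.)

6

By right end: [1,2]  [5,6]  [5,7]  [4,8]  [7,9]  [7,10]  [10,11]  [13,17]  [12,18]  [13,19]  [18,22]
[1,2] uncovered → point at 2; [5,6] uncovered → point at 6; [7,9] uncovered → point at 9; [10,11] uncovered → point at 11; [13,17] uncovered → point at 17; [18,22] uncovered → point at 22.
Points: 2, 6, 9, 11, 17, 22 (6 total).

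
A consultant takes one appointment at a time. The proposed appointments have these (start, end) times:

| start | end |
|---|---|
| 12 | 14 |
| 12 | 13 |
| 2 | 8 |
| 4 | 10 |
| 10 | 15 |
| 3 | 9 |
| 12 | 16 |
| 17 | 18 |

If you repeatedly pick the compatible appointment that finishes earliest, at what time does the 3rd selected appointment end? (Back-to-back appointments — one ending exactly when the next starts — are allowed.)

18

Sort by end time and greedily take each interval whose start is ≥ the last chosen end.
Sorted by end: (2,8)  (3,9)  (4,10)  (12,13)  (12,14)  (10,15)  (12,16)  (17,18)
take (2,8); skip (4,10); take (12,13); skip (12,16); take (17,18).
Selected: (2,8) (12,13) (17,18)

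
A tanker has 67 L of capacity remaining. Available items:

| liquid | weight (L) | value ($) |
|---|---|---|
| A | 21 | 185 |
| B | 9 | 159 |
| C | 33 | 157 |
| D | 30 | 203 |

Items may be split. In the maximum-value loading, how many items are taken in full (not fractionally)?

3

Ratios (sorted): B 17.67, A 8.81, D 6.77, C 4.76
take B (9 @ 159); take A (21 @ 185); take D (30 @ 203); take 7/33 of C → 33.30. Capacity used 67/67.
3 item(s) taken whole; one partial (take 7/33 of C).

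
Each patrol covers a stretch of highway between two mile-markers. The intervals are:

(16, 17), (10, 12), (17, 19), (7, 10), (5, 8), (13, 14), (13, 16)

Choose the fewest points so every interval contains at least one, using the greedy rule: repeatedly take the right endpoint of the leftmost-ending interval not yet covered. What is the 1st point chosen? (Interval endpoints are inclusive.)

8

Sort by right endpoint; whenever an interval is uncovered, place a point at its right end.
Sorted: [5,8] [7,10] [10,12] [13,14] [13,16] [16,17] [17,19]
{[5,8],[7,10]} hit by 8; {[10,12]} hit by 12; {[13,14],[13,16]} hit by 14; {[16,17],[17,19]} hit by 17.
Points: 8, 12, 14, 17 (4 total).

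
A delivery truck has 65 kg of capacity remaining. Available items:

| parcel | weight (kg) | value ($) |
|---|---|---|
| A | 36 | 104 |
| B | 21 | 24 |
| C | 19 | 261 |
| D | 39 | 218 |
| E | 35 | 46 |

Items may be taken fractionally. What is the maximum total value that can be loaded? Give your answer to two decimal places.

499.22

Ratios (sorted): C 13.74, D 5.59, A 2.89, E 1.31, B 1.14
take C (19 @ 261); take D (39 @ 218); take 7/36 of A → 20.22. Capacity used 65/65.
Total value = 499.22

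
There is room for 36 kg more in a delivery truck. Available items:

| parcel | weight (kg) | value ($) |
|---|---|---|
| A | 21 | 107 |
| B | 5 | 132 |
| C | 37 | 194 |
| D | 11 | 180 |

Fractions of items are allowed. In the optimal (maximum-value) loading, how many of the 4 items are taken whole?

Ratios (sorted): B 26.40, D 16.36, C 5.24, A 5.10
take B (5 @ 132); take D (11 @ 180); take 20/37 of C → 104.86. Capacity used 36/36.
2 item(s) taken whole; one partial (take 20/37 of C).

2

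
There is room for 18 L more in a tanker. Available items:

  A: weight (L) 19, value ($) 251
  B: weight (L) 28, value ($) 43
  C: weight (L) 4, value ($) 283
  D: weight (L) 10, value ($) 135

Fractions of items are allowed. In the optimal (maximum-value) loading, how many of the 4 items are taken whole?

2

Sort by value per unit weight and fill in that order.
Order: C (283/4=70.75) > D (135/10=13.50) > A (251/19=13.21) > B (43/28=1.54)
Fill: take C (4 @ 283) → take D (10 @ 135) → take 4/19 of A → 52.84; 18/18 used.
2 item(s) taken whole; one partial (take 4/19 of A).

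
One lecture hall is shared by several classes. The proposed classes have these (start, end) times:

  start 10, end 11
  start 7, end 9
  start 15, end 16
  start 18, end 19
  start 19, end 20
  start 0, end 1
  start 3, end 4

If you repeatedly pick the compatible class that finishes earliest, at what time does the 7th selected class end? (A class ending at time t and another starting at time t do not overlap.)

Greedy by earliest finish: after sorting by end time, pick each interval compatible with the last pick.
By end time: (0,1), (3,4), (7,9), (10,11), (15,16), (18,19), (19,20).
Pick (0,1); next start ≥ 1 → (3,4); next start ≥ 4 → (7,9); next start ≥ 9 → (10,11); next start ≥ 11 → (15,16); next start ≥ 16 → (18,19); next start ≥ 19 → (19,20).
Selected: (0,1) (3,4) (7,9) (10,11) (15,16) (18,19) (19,20)

20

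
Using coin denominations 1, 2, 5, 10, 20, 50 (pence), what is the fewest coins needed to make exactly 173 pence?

6

173 = 3×50 + 1×20 + 1×2 + 1×1
Total coins = 3 + 1 + 1 + 1 = 6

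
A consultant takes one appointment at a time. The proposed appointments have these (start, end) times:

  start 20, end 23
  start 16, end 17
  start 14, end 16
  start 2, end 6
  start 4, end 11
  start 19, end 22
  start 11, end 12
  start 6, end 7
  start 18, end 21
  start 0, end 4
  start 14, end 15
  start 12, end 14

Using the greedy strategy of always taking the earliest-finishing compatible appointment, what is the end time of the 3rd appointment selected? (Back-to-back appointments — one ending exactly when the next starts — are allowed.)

Greedy by earliest finish: after sorting by end time, pick each interval compatible with the last pick.
Sorted by end: (0,4)  (2,6)  (6,7)  (4,11)  (11,12)  (12,14)  (14,15)  (14,16)  (16,17)  (18,21)  (19,22)  (20,23)
take (0,4); take (6,7); skip (4,11); take (11,12); take (12,14); take (14,15); take (16,17); take (18,21).
Selected: (0,4) (6,7) (11,12) (12,14) (14,15) (16,17) (18,21)

12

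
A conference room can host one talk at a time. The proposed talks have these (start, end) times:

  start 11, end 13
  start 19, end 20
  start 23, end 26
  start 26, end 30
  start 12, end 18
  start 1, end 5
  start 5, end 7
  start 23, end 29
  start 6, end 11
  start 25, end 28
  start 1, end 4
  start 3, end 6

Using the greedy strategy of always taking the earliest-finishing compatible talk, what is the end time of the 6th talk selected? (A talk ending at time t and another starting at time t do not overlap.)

Order by finish time; keep every interval that doesn't clash with the previous kept one.
By end time: (1,4), (1,5), (3,6), (5,7), (6,11), (11,13), (12,18), (19,20), (23,26), (25,28), (23,29), (26,30).
Pick (1,4); next start ≥ 4 → (5,7); next start ≥ 7 → (11,13); next start ≥ 13 → (19,20); next start ≥ 20 → (23,26); next start ≥ 26 → (26,30).
Selected: (1,4) (5,7) (11,13) (19,20) (23,26) (26,30)

30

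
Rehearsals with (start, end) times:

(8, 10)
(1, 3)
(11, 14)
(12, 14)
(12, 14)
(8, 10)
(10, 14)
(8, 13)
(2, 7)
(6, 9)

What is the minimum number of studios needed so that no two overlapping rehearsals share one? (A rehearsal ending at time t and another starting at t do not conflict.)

5

Events (time:±→running): 1:+→1 2:+→2 3:-→1 6:+→2 7:-→1 8:+→2 8:+→3 8:+→4 9:-→3 10:-→2 10:-→1 10:+→2 11:+→3 12:+→4 12:+→5 … peak 5.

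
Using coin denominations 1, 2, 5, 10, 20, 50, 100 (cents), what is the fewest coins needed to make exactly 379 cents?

379 − 3×100→79 − 1×50→29 − 1×20→9 − 1×5→4 − 2×2→0
Total coins = 3 + 1 + 1 + 1 + 2 = 8

8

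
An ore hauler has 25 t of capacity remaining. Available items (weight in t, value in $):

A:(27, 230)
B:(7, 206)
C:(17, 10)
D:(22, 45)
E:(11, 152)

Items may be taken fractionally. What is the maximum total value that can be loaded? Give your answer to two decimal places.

417.63

Order: B (206/7=29.43) > E (152/11=13.82) > A (230/27=8.52) > D (45/22=2.05) > C (10/17=0.59)
Fill: take B (7 @ 206) → take E (11 @ 152) → take 7/27 of A → 59.63; 25/25 used.
Total value = 417.63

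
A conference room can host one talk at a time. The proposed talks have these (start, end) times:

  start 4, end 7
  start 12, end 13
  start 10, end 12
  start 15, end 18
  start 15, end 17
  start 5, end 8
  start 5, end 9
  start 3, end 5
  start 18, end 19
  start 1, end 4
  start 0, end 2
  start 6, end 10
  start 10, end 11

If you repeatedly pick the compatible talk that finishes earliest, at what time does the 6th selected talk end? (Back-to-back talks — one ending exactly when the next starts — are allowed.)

17

Sorted by end: (0,2)  (1,4)  (3,5)  (4,7)  (5,8)  (5,9)  (6,10)  (10,11)  (10,12)  (12,13)  (15,17)  (15,18)  (18,19)
take (0,2); take (3,5); take (5,8); take (10,11); skip (10,12); take (12,13); take (15,17); take (18,19).
Selected: (0,2) (3,5) (5,8) (10,11) (12,13) (15,17) (18,19)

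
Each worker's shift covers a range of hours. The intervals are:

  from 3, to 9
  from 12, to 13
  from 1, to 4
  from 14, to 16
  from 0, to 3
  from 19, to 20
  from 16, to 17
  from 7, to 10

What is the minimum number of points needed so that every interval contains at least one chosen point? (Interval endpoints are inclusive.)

Process intervals by earliest right end; each time one isn't hit yet, stab at its right endpoint.
By right end: [0,3]  [1,4]  [3,9]  [7,10]  [12,13]  [14,16]  [16,17]  [19,20]
[0,3] uncovered → point at 3; [7,10] uncovered → point at 10; [12,13] uncovered → point at 13; [14,16] uncovered → point at 16; [19,20] uncovered → point at 20.
Points: 3, 10, 13, 16, 20 (5 total).

5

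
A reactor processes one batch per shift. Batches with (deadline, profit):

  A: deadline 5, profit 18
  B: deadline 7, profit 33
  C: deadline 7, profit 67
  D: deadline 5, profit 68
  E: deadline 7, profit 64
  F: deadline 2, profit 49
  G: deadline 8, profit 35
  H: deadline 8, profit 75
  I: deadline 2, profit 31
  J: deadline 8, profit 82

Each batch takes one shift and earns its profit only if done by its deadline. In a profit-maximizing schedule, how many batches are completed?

8

Take jobs in profit order; each goes to the latest open slot no later than its deadline.
By profit: J(d8,82), H(d8,75), D(d5,68), C(d7,67), E(d7,64), F(d2,49), G(d8,35), B(d7,33), I(d2,31), A(d5,18)
J→slot 8; H→slot 7; D→slot 5; C→slot 6; E→slot 4; F→slot 2; G→slot 3; B→slot 1; I skipped; A skipped.
8 of 10 scheduled.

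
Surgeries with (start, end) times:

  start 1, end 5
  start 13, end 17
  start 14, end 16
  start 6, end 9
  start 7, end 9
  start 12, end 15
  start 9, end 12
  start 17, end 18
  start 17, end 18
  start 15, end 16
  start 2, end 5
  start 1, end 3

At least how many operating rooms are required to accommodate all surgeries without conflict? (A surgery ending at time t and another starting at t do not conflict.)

3

Events (time:±→running): 1:+→1 1:+→2 2:+→3 … peak 3.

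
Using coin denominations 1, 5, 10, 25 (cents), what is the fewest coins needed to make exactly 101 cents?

5

Greedy: take as many of the largest coin as possible, then repeat with the remainder.
101 = 4×25 + 1×1
Total coins = 4 + 1 = 5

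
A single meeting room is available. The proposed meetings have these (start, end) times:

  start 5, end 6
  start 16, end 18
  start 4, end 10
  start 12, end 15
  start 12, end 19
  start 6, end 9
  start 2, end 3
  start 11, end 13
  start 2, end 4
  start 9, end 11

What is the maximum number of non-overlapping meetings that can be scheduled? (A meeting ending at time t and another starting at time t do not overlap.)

6

Greedy by earliest finish: after sorting by end time, pick each interval compatible with the last pick.
Sorted by end: (2,3)  (2,4)  (5,6)  (6,9)  (4,10)  (9,11)  (11,13)  (12,15)  (16,18)  (12,19)
take (2,3); skip (2,4); take (5,6); take (6,9); take (9,11); take (11,13); skip (12,15); take (16,18).
Selected 6 meetings.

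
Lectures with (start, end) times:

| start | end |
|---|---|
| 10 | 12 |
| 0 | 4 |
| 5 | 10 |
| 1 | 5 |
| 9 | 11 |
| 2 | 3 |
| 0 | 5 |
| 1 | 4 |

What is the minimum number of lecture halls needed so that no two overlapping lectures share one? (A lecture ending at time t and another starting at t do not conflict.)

Events (time:±→running): 0:+→1 0:+→2 1:+→3 1:+→4 2:+→5 … peak 5.

5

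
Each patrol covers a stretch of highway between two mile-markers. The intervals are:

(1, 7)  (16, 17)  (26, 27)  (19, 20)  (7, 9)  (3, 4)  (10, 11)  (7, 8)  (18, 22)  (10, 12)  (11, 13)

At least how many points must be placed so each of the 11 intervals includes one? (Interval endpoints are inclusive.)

By right end: [3,4]  [1,7]  [7,8]  [7,9]  [10,11]  [10,12]  [11,13]  [16,17]  [19,20]  [18,22]  [26,27]
[3,4] uncovered → point at 4; [7,8] uncovered → point at 8; [10,11] uncovered → point at 11; [16,17] uncovered → point at 17; [19,20] uncovered → point at 20; [26,27] uncovered → point at 27.
Points: 4, 8, 11, 17, 20, 27 (6 total).

6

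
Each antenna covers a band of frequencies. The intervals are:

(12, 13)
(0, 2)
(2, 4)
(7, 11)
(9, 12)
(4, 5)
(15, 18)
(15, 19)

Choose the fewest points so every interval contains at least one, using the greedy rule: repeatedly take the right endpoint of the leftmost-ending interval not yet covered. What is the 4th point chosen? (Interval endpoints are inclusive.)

13

Sorted: [0,2] [2,4] [4,5] [7,11] [9,12] [12,13] [15,18] [15,19]
{[0,2],[2,4]} hit by 2; {[4,5]} hit by 5; {[7,11],[9,12]} hit by 11; {[12,13]} hit by 13; {[15,18],[15,19]} hit by 18.
Points: 2, 5, 11, 13, 18 (5 total).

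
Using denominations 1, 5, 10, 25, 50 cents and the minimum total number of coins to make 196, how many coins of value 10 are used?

2

Greedy: take as many of the largest coin as possible, then repeat with the remainder.
196 = 3×50 + 1×25 + 2×10 + 1×1
Count of 10: 2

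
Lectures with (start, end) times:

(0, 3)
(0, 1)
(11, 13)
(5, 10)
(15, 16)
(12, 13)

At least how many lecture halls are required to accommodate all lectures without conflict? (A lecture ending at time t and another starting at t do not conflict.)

Count concurrent intervals with a sweep; the peak is the room count.
starts: [0, 0, 5, 11, 12, 15]
ends:   [1, 3, 10, 13, 13, 16]
s0→1 s0→2  — peak 2.

2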